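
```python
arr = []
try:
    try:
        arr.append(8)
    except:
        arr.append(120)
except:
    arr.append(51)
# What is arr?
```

Step-by-step execution trace:
1. Inner try: `arr.append(8)` → arr = [8]. No exception raised.
2. Inner `except` is skipped.
3. Inner try completes normally; outer `except` is skipped.
Result: [8]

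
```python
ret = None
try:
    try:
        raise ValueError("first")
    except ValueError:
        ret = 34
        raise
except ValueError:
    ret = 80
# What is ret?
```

Step-by-step execution trace:
1. Inner try: `raise ValueError("first")` raises ValueError.
2. Inner `except ValueError` matches → ret = 34.
3. bare `raise` re-raises the same ValueError.
4. Outer `except ValueError` matches → ret = 80.
Result: 80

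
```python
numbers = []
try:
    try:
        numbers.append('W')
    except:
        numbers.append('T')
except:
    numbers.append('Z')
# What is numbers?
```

Step-by-step execution trace:
1. Inner try: `numbers.append('W')` → numbers = ['W']. No exception raised.
2. Inner `except` is skipped.
3. Inner try completes normally; outer `except` is skipped.
Result: ['W']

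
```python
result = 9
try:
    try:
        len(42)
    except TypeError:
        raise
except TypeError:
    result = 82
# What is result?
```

Step-by-step execution trace:
1. Inner try: `len(42)` raises TypeError.
2. Inner `except TypeError` matches; bare `raise` re-raises the same TypeError.
3. Outer `except TypeError` matches → result = 82.
Result: 82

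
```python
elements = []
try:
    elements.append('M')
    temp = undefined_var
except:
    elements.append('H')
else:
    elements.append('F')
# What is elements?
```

Step-by-step execution trace:
1. try: `elements.append('M')` → elements = ['M'].
2. `temp = undefined_var` raises NameError.
3. bare `except` matches → `elements.append('H')` → elements = ['M', 'H'].
4. `else` is skipped (an exception was raised).
Result: ['M', 'H']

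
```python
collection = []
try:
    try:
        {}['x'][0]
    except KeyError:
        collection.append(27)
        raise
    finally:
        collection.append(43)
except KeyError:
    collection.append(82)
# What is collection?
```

Step-by-step execution trace:
1. Inner try: `{}['x'][0]` raises KeyError.
2. Inner `except KeyError` matches → `collection.append(27)` → collection = [27].
3. bare `raise` re-raises KeyError.
4. Inner `finally` runs during unwinding: `collection.append(43)` → collection = [27, 43].
5. Outer `except KeyError` matches → `collection.append(82)` → collection = [27, 43, 82].
Result: [27, 43, 82]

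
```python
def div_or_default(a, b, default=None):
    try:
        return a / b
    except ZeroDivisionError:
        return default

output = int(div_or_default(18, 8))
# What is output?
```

Step-by-step execution trace:
1. `div_or_default(18, 8)` enters try: `return 18 / 8` → returns 2.25. No exception raised.
2. `except ZeroDivisionError` is skipped.
3. `int(2.25)` → 2 → output = 2.
Result: 2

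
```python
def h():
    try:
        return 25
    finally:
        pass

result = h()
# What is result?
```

Step-by-step execution trace:
1. `h()` enters try: `return 25` sets pending return value 25.
2. Before returning, `finally: pass` runs (no effect).
3. h() returns 25 → result = 25.
Result: 25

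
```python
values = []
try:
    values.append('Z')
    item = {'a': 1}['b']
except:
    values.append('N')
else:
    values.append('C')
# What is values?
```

Step-by-step execution trace:
1. try: `values.append('Z')` → values = ['Z'].
2. `item = {'a': 1}['b']` raises KeyError.
3. bare `except` matches → `values.append('N')` → values = ['Z', 'N'].
4. `else` is skipped (an exception was raised).
Result: ['Z', 'N']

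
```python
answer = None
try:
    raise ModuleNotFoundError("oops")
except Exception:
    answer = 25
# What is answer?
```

Step-by-step execution trace:
1. `raise ModuleNotFoundError(...)` raises ModuleNotFoundError.
2. `except Exception` matches (ModuleNotFoundError is a subclass of Exception) → answer = 25.
Result: 25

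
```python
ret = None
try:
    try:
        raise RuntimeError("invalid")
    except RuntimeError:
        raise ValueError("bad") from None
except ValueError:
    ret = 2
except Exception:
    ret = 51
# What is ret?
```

Step-by-step execution trace:
1. Inner try raises RuntimeError; inner `except RuntimeError` catches it.
2. `raise ValueError(...) from None` raises ValueError (from None suppresses __context__, but the active exception is still ValueError).
3. Outer `except ValueError` matches → ret = 2.
4. `except Exception` is not reached.
Result: 2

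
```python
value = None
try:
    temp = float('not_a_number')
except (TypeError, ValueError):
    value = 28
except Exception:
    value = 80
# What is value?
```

Step-by-step execution trace:
1. `temp = float('not_a_number')` raises ValueError.
2. `except (TypeError, ValueError)` matches (ValueError is in the tuple) → value = 28.
3. `except Exception` is not reached.
Result: 28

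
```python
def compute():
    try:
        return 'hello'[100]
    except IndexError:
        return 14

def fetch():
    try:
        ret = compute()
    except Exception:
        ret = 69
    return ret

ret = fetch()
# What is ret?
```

Step-by-step execution trace:
1. `fetch()` calls `compute()`.
2. In compute: `'hello'[100]` raises IndexError; `except IndexError` catches it → returns 14.
3. In fetch: `ret = compute()` → ret = 14. No exception reaches fetch.
4. `except Exception` is skipped; fetch returns 14.
5. ret = 14.
Result: 14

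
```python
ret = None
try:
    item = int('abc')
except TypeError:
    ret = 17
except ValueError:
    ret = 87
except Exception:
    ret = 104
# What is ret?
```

Step-by-step execution trace:
1. `item = int('abc')` raises ValueError.
2. `except TypeError` does not match ValueError; skipped.
3. `except ValueError` matches → ret = 87.
4. Remaining except clauses are skipped.
Result: 87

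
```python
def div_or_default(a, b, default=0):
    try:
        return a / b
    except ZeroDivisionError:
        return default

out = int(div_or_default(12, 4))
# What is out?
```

Step-by-step execution trace:
1. `div_or_default(12, 4)` enters try: `return 12 / 4` → returns 3.0. No exception raised.
2. `except ZeroDivisionError` is skipped.
3. `int(3.0)` → 3 → out = 3.
Result: 3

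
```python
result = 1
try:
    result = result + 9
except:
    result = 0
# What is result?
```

Step-by-step execution trace:
1. result starts at 1.
2. try: `result = result + 9` → result = 10. No exception raised.
3. `except` is skipped.
Result: 10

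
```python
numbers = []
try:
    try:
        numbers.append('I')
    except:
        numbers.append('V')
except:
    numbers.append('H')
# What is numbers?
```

Step-by-step execution trace:
1. Inner try: `numbers.append('I')` → numbers = ['I']. No exception raised.
2. Inner `except` is skipped.
3. Inner try completes normally; outer `except` is skipped.
Result: ['I']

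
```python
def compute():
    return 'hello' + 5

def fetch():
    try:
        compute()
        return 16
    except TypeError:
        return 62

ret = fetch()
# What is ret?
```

Step-by-step execution trace:
1. `fetch()` calls `compute()`.
2. `compute()` evaluates `'hello' + 5`, which raises TypeError; it propagates to the caller.
3. `return 16` is not reached.
4. `except TypeError` in fetch matches → returns 62.
5. ret = 62.
Result: 62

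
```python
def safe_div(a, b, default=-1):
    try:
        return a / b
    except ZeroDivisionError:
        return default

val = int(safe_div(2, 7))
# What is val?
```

Step-by-step execution trace:
1. `safe_div(2, 7)` enters try: `return 2 / 7` → returns 0.2857142857142857. No exception raised.
2. `except ZeroDivisionError` is skipped.
3. `int(0.2857142857142857)` → 0 → val = 0.
Result: 0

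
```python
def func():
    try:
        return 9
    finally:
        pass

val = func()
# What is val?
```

Step-by-step execution trace:
1. `func()` enters try: `return 9` sets pending return value 9.
2. Before returning, `finally: pass` runs (no effect).
3. func() returns 9 → val = 9.
Result: 9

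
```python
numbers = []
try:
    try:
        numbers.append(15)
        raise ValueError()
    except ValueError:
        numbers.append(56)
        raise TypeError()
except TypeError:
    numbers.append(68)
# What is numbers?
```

Step-by-step execution trace:
1. Inner try: `numbers.append(15)` → numbers = [15].
2. `raise ValueError()` raises ValueError.
3. Inner `except ValueError` matches → `numbers.append(56)` → numbers = [15, 56].
4. `raise TypeError()` raises TypeError; propagates to outer try.
5. Outer `except TypeError` matches → `numbers.append(68)` → numbers = [15, 56, 68].
Result: [15, 56, 68]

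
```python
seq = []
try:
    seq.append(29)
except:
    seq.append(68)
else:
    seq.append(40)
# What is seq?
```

Step-by-step execution trace:
1. try: `seq.append(29)` → seq = [29]. No exception raised.
2. `except` is skipped.
3. `else` runs (try completed without exception): `seq.append(40)` → seq = [29, 40].
Result: [29, 40]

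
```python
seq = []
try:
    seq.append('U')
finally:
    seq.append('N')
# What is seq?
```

Step-by-step execution trace:
1. try: `seq.append('U')` → seq = ['U'].
2. The try body completes without raising.
3. finally always runs: `seq.append('N')` → seq = ['U', 'N'].
Result: ['U', 'N']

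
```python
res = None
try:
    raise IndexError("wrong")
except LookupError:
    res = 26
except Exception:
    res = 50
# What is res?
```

Step-by-step execution trace:
1. `raise IndexError(...)` raises IndexError.
2. `except LookupError` matches (IndexError is a subclass of LookupError) → res = 26.
3. `except Exception` is not reached.
Result: 26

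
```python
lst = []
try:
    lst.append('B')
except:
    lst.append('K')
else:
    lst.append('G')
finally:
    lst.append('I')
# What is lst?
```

Step-by-step execution trace:
1. try: `lst.append('B')` → lst = ['B']. No exception raised.
2. `except` is skipped.
3. `else` runs: `lst.append('G')` → lst = ['B', 'G'].
4. `finally` always runs: `lst.append('I')` → lst = ['B', 'G', 'I'].
Result: ['B', 'G', 'I']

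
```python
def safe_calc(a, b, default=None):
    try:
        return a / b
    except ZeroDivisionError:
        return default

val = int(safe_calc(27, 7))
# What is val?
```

Step-by-step execution trace:
1. `safe_calc(27, 7)` enters try: `return 27 / 7` → returns 3.857142857142857. No exception raised.
2. `except ZeroDivisionError` is skipped.
3. `int(3.857142857142857)` → 3 → val = 3.
Result: 3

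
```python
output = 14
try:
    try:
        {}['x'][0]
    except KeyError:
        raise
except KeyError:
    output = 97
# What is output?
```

Step-by-step execution trace:
1. Inner try: `{}['x'][0]` raises KeyError.
2. Inner `except KeyError` matches; bare `raise` re-raises the same KeyError.
3. Outer `except KeyError` matches → output = 97.
Result: 97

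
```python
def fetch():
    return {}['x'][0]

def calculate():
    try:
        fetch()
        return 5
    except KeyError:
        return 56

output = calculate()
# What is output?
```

Step-by-step execution trace:
1. `calculate()` calls `fetch()`.
2. `fetch()` evaluates `{}['x'][0]`, which raises KeyError; it propagates to the caller.
3. `return 5` is not reached.
4. `except KeyError` in calculate matches → returns 56.
5. output = 56.
Result: 56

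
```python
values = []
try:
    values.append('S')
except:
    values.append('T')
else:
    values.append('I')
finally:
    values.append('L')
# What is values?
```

Step-by-step execution trace:
1. try: `values.append('S')` → values = ['S']. No exception raised.
2. `except` is skipped.
3. `else` runs: `values.append('I')` → values = ['S', 'I'].
4. `finally` always runs: `values.append('L')` → values = ['S', 'I', 'L'].
Result: ['S', 'I', 'L']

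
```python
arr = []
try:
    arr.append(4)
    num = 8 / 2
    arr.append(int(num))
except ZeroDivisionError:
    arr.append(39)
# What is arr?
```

Step-by-step execution trace:
1. try: `arr.append(4)` → arr = [4].
2. `num = 8 / 2` → num = 4.0. No exception raised.
3. `arr.append(int(num))` → arr = [4, 4].
4. `except ZeroDivisionError` is skipped (no exception was raised).
Result: [4, 4]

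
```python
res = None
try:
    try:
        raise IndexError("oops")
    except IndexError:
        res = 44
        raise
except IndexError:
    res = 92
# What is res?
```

Step-by-step execution trace:
1. Inner try: `raise IndexError("oops")` raises IndexError.
2. Inner `except IndexError` matches → res = 44.
3. bare `raise` re-raises the same IndexError.
4. Outer `except IndexError` matches → res = 92.
Result: 92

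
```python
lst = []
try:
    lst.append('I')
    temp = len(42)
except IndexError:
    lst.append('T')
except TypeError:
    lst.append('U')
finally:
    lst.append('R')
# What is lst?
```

Step-by-step execution trace:
1. try: `lst.append('I')` → lst = ['I'].
2. `temp = len(42)` raises TypeError.
3. `except IndexError` does not match TypeError; skipped.
4. `except TypeError` matches → `lst.append('U')` → lst = ['I', 'U'].
5. finally always runs: `lst.append('R')` → lst = ['I', 'U', 'R'].
Result: ['I', 'U', 'R']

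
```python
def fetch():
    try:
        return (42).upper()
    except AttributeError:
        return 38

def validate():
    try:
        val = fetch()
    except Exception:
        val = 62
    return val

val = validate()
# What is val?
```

Step-by-step execution trace:
1. `validate()` calls `fetch()`.
2. In fetch: `(42).upper()` raises AttributeError; `except AttributeError` catches it → returns 38.
3. In validate: `val = fetch()` → val = 38. No exception reaches validate.
4. `except Exception` is skipped; validate returns 38.
5. val = 38.
Result: 38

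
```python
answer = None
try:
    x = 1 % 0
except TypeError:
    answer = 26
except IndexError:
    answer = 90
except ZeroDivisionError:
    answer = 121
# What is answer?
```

Step-by-step execution trace:
1. `x = 1 % 0` raises ZeroDivisionError.
2. `except TypeError` does not match ZeroDivisionError; skipped.
3. `except IndexError` does not match ZeroDivisionError; skipped.
4. `except ZeroDivisionError` matches → answer = 121.
Result: 121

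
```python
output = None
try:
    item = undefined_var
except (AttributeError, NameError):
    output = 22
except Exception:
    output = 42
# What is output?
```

Step-by-step execution trace:
1. `item = undefined_var` raises NameError.
2. `except (AttributeError, NameError)` matches (NameError is in the tuple) → output = 22.
3. `except Exception` is not reached.
Result: 22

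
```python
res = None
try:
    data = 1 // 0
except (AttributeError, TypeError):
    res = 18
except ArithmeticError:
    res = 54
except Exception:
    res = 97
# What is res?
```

Step-by-step execution trace:
1. `data = 1 // 0` raises ZeroDivisionError.
2. `except (AttributeError, TypeError)` does not match ZeroDivisionError; skipped.
3. `except ArithmeticError` matches (ZeroDivisionError is a subclass of ArithmeticError) → res = 54.
4. `except Exception` is not reached.
Result: 54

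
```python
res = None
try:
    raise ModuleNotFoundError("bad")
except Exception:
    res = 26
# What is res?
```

Step-by-step execution trace:
1. `raise ModuleNotFoundError(...)` raises ModuleNotFoundError.
2. `except Exception` matches (ModuleNotFoundError is a subclass of Exception) → res = 26.
Result: 26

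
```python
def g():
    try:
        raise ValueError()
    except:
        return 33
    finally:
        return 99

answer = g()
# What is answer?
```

Step-by-step execution trace:
1. `g()` enters try: `raise ValueError()` raises ValueError.
2. bare `except` matches → `return 33` sets pending return value 33.
3. Before returning, `finally: return 99` runs and overrides the pending return.
4. g() returns 99 → answer = 99.
Result: 99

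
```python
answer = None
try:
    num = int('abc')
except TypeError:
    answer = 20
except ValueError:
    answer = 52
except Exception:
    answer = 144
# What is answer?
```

Step-by-step execution trace:
1. `num = int('abc')` raises ValueError.
2. `except TypeError` does not match ValueError; skipped.
3. `except ValueError` matches → answer = 52.
4. Remaining except clauses are skipped.
Result: 52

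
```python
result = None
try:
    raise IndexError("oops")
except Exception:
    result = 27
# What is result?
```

Step-by-step execution trace:
1. `raise IndexError(...)` raises IndexError.
2. `except Exception` matches (IndexError is a subclass of Exception) → result = 27.
Result: 27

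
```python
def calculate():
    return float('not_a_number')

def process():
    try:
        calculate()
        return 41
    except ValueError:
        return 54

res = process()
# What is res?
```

Step-by-step execution trace:
1. `process()` calls `calculate()`.
2. `calculate()` evaluates `float('not_a_number')`, which raises ValueError; it propagates to the caller.
3. `return 41` is not reached.
4. `except ValueError` in process matches → returns 54.
5. res = 54.
Result: 54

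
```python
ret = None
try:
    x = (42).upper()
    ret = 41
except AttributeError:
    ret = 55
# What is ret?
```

Step-by-step execution trace:
1. `x = (42).upper()` raises AttributeError.
2. `ret = 41` is not reached.
3. `except AttributeError` matches → ret = 55.
Result: 55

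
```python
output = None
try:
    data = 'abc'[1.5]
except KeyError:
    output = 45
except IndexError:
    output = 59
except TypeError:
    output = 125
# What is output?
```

Step-by-step execution trace:
1. `data = 'abc'[1.5]` raises TypeError.
2. `except KeyError` does not match TypeError; skipped.
3. `except IndexError` does not match TypeError; skipped.
4. `except TypeError` matches → output = 125.
Result: 125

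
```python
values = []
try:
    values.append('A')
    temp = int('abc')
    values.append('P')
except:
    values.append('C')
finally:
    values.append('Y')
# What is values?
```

Step-by-step execution trace:
1. try: `values.append('A')` → values = ['A'].
2. `temp = int('abc')` raises ValueError; `values.append('P')` is not reached.
3. bare `except` matches → `values.append('C')` → values = ['A', 'C'].
4. finally always runs: `values.append('Y')` → values = ['A', 'C', 'Y'].
Result: ['A', 'C', 'Y']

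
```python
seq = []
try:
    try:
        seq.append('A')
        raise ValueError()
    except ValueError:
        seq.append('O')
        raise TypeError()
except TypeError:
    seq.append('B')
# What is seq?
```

Step-by-step execution trace:
1. Inner try: `seq.append('A')` → seq = ['A'].
2. `raise ValueError()` raises ValueError.
3. Inner `except ValueError` matches → `seq.append('O')` → seq = ['A', 'O'].
4. `raise TypeError()` raises TypeError; propagates to outer try.
5. Outer `except TypeError` matches → `seq.append('B')` → seq = ['A', 'O', 'B'].
Result: ['A', 'O', 'B']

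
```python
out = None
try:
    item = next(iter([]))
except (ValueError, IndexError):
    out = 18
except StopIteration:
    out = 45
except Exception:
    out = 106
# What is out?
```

Step-by-step execution trace:
1. `item = next(iter([]))` raises StopIteration.
2. `except (ValueError, IndexError)` does not match StopIteration; skipped.
3. `except StopIteration` matches (exact type match) → out = 45.
4. `except Exception` is not reached.
Result: 45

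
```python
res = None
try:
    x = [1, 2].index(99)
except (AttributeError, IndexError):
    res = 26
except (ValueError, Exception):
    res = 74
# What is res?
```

Step-by-step execution trace:
1. `x = [1, 2].index(99)` raises ValueError.
2. `except (AttributeError, IndexError)` does not match ValueError; skipped.
3. `except (ValueError, Exception)` matches (ValueError is in the tuple) → res = 74.
Result: 74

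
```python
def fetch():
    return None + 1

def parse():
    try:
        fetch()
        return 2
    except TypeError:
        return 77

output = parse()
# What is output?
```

Step-by-step execution trace:
1. `parse()` calls `fetch()`.
2. `fetch()` evaluates `None + 1`, which raises TypeError; it propagates to the caller.
3. `return 2` is not reached.
4. `except TypeError` in parse matches → returns 77.
5. output = 77.
Result: 77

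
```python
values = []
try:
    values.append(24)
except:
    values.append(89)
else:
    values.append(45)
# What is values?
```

Step-by-step execution trace:
1. try: `values.append(24)` → values = [24]. No exception raised.
2. `except` is skipped.
3. `else` runs (try completed without exception): `values.append(45)` → values = [24, 45].
Result: [24, 45]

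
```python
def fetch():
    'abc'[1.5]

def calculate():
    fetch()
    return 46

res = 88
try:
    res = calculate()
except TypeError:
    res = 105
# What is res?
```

Step-by-step execution trace:
1. res starts at 88.
2. try: `calculate()` calls `fetch()`.
3. `fetch()` evaluates `'abc'[1.5]`, which raises TypeError; it propagates through calculate (uncaught).
4. `return 46` in calculate is not reached; the assignment to res does not complete.
5. `except TypeError` matches → res = 105.
Result: 105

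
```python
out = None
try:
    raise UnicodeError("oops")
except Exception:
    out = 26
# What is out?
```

Step-by-step execution trace:
1. `raise UnicodeError(...)` raises UnicodeError.
2. `except Exception` matches (UnicodeError is a subclass of Exception) → out = 26.
Result: 26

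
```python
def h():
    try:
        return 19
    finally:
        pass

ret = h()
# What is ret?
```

Step-by-step execution trace:
1. `h()` enters try: `return 19` sets pending return value 19.
2. Before returning, `finally: pass` runs (no effect).
3. h() returns 19 → ret = 19.
Result: 19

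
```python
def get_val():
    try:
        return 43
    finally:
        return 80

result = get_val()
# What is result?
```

Step-by-step execution trace:
1. `get_val()` enters try: `return 43` sets pending return value 43.
2. Before returning, `finally: return 80` runs and overrides the pending return.
3. get_val() returns 80 → result = 80.
Result: 80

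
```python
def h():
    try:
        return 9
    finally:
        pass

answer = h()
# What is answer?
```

Step-by-step execution trace:
1. `h()` enters try: `return 9` sets pending return value 9.
2. Before returning, `finally: pass` runs (no effect).
3. h() returns 9 → answer = 9.
Result: 9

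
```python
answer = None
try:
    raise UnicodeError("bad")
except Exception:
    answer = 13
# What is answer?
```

Step-by-step execution trace:
1. `raise UnicodeError(...)` raises UnicodeError.
2. `except Exception` matches (UnicodeError is a subclass of Exception) → answer = 13.
Result: 13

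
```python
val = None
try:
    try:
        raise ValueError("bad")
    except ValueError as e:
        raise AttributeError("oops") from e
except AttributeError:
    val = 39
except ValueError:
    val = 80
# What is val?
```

Step-by-step execution trace:
1. Inner try raises ValueError; inner `except ValueError as e` catches it.
2. `raise AttributeError(...) from e` raises AttributeError (ValueError is attached as __cause__, but only AttributeError is active).
3. Outer `except AttributeError` matches → val = 39.
4. `except ValueError` is not reached.
Result: 39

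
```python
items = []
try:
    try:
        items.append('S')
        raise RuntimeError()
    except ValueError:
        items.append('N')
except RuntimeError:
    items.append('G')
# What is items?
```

Step-by-step execution trace:
1. Inner try: `items.append('S')` → items = ['S'].
2. `raise RuntimeError()` raises RuntimeError.
3. Inner `except ValueError` does not match RuntimeError; exception propagates to outer try.
4. Outer `except RuntimeError` matches → `items.append('G')` → items = ['S', 'G'].
Result: ['S', 'G']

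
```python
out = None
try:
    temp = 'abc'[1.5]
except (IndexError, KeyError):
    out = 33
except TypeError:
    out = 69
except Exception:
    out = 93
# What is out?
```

Step-by-step execution trace:
1. `temp = 'abc'[1.5]` raises TypeError.
2. `except (IndexError, KeyError)` does not match TypeError; skipped.
3. `except TypeError` matches (exact type match) → out = 69.
4. `except Exception` is not reached.
Result: 69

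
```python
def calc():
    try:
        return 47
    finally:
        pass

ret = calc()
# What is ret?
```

Step-by-step execution trace:
1. `calc()` enters try: `return 47` sets pending return value 47.
2. Before returning, `finally: pass` runs (no effect).
3. calc() returns 47 → ret = 47.
Result: 47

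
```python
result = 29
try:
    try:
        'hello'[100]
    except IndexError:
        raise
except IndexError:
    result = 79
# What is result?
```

Step-by-step execution trace:
1. Inner try: `'hello'[100]` raises IndexError.
2. Inner `except IndexError` matches; bare `raise` re-raises the same IndexError.
3. Outer `except IndexError` matches → result = 79.
Result: 79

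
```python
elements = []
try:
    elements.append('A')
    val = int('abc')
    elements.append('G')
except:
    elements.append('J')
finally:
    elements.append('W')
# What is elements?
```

Step-by-step execution trace:
1. try: `elements.append('A')` → elements = ['A'].
2. `val = int('abc')` raises ValueError; `elements.append('G')` is not reached.
3. bare `except` matches → `elements.append('J')` → elements = ['A', 'J'].
4. finally always runs: `elements.append('W')` → elements = ['A', 'J', 'W'].
Result: ['A', 'J', 'W']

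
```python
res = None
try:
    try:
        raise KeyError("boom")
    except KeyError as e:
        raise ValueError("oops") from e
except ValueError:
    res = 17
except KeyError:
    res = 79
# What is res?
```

Step-by-step execution trace:
1. Inner try raises KeyError; inner `except KeyError as e` catches it.
2. `raise ValueError(...) from e` raises ValueError (KeyError is attached as __cause__, but only ValueError is active).
3. Outer `except ValueError` matches → res = 17.
4. `except KeyError` is not reached.
Result: 17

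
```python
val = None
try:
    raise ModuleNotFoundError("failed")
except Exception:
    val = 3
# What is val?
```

Step-by-step execution trace:
1. `raise ModuleNotFoundError(...)` raises ModuleNotFoundError.
2. `except Exception` matches (ModuleNotFoundError is a subclass of Exception) → val = 3.
Result: 3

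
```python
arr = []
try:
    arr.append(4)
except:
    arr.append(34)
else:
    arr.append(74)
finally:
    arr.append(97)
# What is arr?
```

Step-by-step execution trace:
1. try: `arr.append(4)` → arr = [4]. No exception raised.
2. `except` is skipped.
3. `else` runs: `arr.append(74)` → arr = [4, 74].
4. `finally` always runs: `arr.append(97)` → arr = [4, 74, 97].
Result: [4, 74, 97]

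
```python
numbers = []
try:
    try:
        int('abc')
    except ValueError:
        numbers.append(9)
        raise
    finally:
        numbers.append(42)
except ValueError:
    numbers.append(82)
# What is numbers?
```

Step-by-step execution trace:
1. Inner try: `int('abc')` raises ValueError.
2. Inner `except ValueError` matches → `numbers.append(9)` → numbers = [9].
3. bare `raise` re-raises ValueError.
4. Inner `finally` runs during unwinding: `numbers.append(42)` → numbers = [9, 42].
5. Outer `except ValueError` matches → `numbers.append(82)` → numbers = [9, 42, 82].
Result: [9, 42, 82]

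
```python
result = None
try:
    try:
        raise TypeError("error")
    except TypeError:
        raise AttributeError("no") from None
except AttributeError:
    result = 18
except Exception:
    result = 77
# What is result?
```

Step-by-step execution trace:
1. Inner try raises TypeError; inner `except TypeError` catches it.
2. `raise AttributeError(...) from None` raises AttributeError (from None suppresses __context__, but the active exception is still AttributeError).
3. Outer `except AttributeError` matches → result = 18.
4. `except Exception` is not reached.
Result: 18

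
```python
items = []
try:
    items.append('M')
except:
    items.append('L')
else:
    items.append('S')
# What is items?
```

Step-by-step execution trace:
1. try: `items.append('M')` → items = ['M']. No exception raised.
2. `except` is skipped.
3. `else` runs (try completed without exception): `items.append('S')` → items = ['M', 'S'].
Result: ['M', 'S']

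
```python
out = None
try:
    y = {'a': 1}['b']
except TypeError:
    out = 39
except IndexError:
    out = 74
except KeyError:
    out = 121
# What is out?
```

Step-by-step execution trace:
1. `y = {'a': 1}['b']` raises KeyError.
2. `except TypeError` does not match KeyError; skipped.
3. `except IndexError` does not match KeyError; skipped.
4. `except KeyError` matches → out = 121.
Result: 121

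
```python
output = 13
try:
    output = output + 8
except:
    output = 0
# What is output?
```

Step-by-step execution trace:
1. output starts at 13.
2. try: `output = output + 8` → output = 21. No exception raised.
3. `except` is skipped.
Result: 21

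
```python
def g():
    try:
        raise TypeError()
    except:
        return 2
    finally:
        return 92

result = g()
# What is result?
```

Step-by-step execution trace:
1. `g()` enters try: `raise TypeError()` raises TypeError.
2. bare `except` matches → `return 2` sets pending return value 2.
3. Before returning, `finally: return 92` runs and overrides the pending return.
4. g() returns 92 → result = 92.
Result: 92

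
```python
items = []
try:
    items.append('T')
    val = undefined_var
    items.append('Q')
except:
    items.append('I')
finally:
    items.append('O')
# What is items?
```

Step-by-step execution trace:
1. try: `items.append('T')` → items = ['T'].
2. `val = undefined_var` raises NameError; `items.append('Q')` is not reached.
3. bare `except` matches → `items.append('I')` → items = ['T', 'I'].
4. finally always runs: `items.append('O')` → items = ['T', 'I', 'O'].
Result: ['T', 'I', 'O']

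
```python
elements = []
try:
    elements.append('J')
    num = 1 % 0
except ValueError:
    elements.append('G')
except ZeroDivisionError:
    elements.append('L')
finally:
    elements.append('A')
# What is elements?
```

Step-by-step execution trace:
1. try: `elements.append('J')` → elements = ['J'].
2. `num = 1 % 0` raises ZeroDivisionError.
3. `except ValueError` does not match ZeroDivisionError; skipped.
4. `except ZeroDivisionError` matches → `elements.append('L')` → elements = ['J', 'L'].
5. finally always runs: `elements.append('A')` → elements = ['J', 'L', 'A'].
Result: ['J', 'L', 'A']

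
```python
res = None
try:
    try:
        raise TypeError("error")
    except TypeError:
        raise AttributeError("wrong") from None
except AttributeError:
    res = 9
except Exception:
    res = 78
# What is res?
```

Step-by-step execution trace:
1. Inner try raises TypeError; inner `except TypeError` catches it.
2. `raise AttributeError(...) from None` raises AttributeError (from None suppresses __context__, but the active exception is still AttributeError).
3. Outer `except AttributeError` matches → res = 9.
4. `except Exception` is not reached.
Result: 9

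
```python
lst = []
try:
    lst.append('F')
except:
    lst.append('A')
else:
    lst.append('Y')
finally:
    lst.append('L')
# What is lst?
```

Step-by-step execution trace:
1. try: `lst.append('F')` → lst = ['F']. No exception raised.
2. `except` is skipped.
3. `else` runs: `lst.append('Y')` → lst = ['F', 'Y'].
4. `finally` always runs: `lst.append('L')` → lst = ['F', 'Y', 'L'].
Result: ['F', 'Y', 'L']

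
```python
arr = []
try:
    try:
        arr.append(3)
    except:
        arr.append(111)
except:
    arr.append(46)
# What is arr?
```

Step-by-step execution trace:
1. Inner try: `arr.append(3)` → arr = [3]. No exception raised.
2. Inner `except` is skipped.
3. Inner try completes normally; outer `except` is skipped.
Result: [3]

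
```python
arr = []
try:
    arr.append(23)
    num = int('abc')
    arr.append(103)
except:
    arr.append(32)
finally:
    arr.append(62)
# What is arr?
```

Step-by-step execution trace:
1. try: `arr.append(23)` → arr = [23].
2. `num = int('abc')` raises ValueError; `arr.append(103)` is not reached.
3. bare `except` matches → `arr.append(32)` → arr = [23, 32].
4. finally always runs: `arr.append(62)` → arr = [23, 32, 62].
Result: [23, 32, 62]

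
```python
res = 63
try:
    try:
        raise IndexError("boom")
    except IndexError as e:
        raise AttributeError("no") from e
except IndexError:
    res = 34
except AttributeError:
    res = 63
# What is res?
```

Step-by-step execution trace:
1. Inner try raises IndexError; inner `except IndexError as e` catches it.
2. `raise AttributeError(...) from e` raises AttributeError (IndexError is attached as __cause__, but only AttributeError is active).
3. Outer `except IndexError` does not match AttributeError; skipped.
4. Outer `except AttributeError` matches → res = 63.
Result: 63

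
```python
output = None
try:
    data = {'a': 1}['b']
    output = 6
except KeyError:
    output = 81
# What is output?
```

Step-by-step execution trace:
1. `data = {'a': 1}['b']` raises KeyError.
2. `output = 6` is not reached.
3. `except KeyError` matches → output = 81.
Result: 81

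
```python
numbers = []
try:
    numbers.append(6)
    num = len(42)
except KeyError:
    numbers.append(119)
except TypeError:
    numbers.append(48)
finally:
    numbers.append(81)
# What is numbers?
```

Step-by-step execution trace:
1. try: `numbers.append(6)` → numbers = [6].
2. `num = len(42)` raises TypeError.
3. `except KeyError` does not match TypeError; skipped.
4. `except TypeError` matches → `numbers.append(48)` → numbers = [6, 48].
5. finally always runs: `numbers.append(81)` → numbers = [6, 48, 81].
Result: [6, 48, 81]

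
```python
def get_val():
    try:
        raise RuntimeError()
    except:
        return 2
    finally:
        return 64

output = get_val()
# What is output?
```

Step-by-step execution trace:
1. `get_val()` enters try: `raise RuntimeError()` raises RuntimeError.
2. bare `except` matches → `return 2` sets pending return value 2.
3. Before returning, `finally: return 64` runs and overrides the pending return.
4. get_val() returns 64 → output = 64.
Result: 64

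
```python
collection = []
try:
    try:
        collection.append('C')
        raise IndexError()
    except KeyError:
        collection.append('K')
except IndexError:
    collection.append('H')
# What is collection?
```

Step-by-step execution trace:
1. Inner try: `collection.append('C')` → collection = ['C'].
2. `raise IndexError()` raises IndexError.
3. Inner `except KeyError` does not match IndexError; exception propagates to outer try.
4. Outer `except IndexError` matches → `collection.append('H')` → collection = ['C', 'H'].
Result: ['C', 'H']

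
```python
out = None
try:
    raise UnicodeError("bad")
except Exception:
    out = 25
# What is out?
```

Step-by-step execution trace:
1. `raise UnicodeError(...)` raises UnicodeError.
2. `except Exception` matches (UnicodeError is a subclass of Exception) → out = 25.
Result: 25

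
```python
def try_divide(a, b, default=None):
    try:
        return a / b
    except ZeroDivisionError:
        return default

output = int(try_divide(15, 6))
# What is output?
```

Step-by-step execution trace:
1. `try_divide(15, 6)` enters try: `return 15 / 6` → returns 2.5. No exception raised.
2. `except ZeroDivisionError` is skipped.
3. `int(2.5)` → 2 → output = 2.
Result: 2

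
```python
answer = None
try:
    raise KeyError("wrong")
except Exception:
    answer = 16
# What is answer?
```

Step-by-step execution trace:
1. `raise KeyError(...)` raises KeyError.
2. `except Exception` matches (KeyError is a subclass of Exception) → answer = 16.
Result: 16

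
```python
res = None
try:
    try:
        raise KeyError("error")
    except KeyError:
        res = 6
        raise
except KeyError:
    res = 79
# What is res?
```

Step-by-step execution trace:
1. Inner try: `raise KeyError("error")` raises KeyError.
2. Inner `except KeyError` matches → res = 6.
3. bare `raise` re-raises the same KeyError.
4. Outer `except KeyError` matches → res = 79.
Result: 79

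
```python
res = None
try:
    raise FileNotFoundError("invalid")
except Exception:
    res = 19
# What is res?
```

Step-by-step execution trace:
1. `raise FileNotFoundError(...)` raises FileNotFoundError.
2. `except Exception` matches (FileNotFoundError is a subclass of Exception) → res = 19.
Result: 19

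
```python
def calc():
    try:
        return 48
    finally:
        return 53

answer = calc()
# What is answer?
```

Step-by-step execution trace:
1. `calc()` enters try: `return 48` sets pending return value 48.
2. Before returning, `finally: return 53` runs and overrides the pending return.
3. calc() returns 53 → answer = 53.
Result: 53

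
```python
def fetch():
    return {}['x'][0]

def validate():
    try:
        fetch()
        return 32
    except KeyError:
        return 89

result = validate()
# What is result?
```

Step-by-step execution trace:
1. `validate()` calls `fetch()`.
2. `fetch()` evaluates `{}['x'][0]`, which raises KeyError; it propagates to the caller.
3. `return 32` is not reached.
4. `except KeyError` in validate matches → returns 89.
5. result = 89.
Result: 89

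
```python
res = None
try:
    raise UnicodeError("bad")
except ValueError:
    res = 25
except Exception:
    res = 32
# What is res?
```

Step-by-step execution trace:
1. `raise UnicodeError(...)` raises UnicodeError.
2. `except ValueError` matches (UnicodeError is a subclass of ValueError) → res = 25.
3. `except Exception` is not reached.
Result: 25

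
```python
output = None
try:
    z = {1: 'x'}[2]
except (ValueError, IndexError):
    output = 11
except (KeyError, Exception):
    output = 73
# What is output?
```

Step-by-step execution trace:
1. `z = {1: 'x'}[2]` raises KeyError.
2. `except (ValueError, IndexError)` does not match KeyError; skipped.
3. `except (KeyError, Exception)` matches (KeyError is in the tuple) → output = 73.
Result: 73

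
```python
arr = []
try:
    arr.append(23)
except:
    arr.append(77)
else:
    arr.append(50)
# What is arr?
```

Step-by-step execution trace:
1. try: `arr.append(23)` → arr = [23]. No exception raised.
2. `except` is skipped.
3. `else` runs (try completed without exception): `arr.append(50)` → arr = [23, 50].
Result: [23, 50]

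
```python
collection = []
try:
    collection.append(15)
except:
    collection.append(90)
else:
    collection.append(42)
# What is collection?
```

Step-by-step execution trace:
1. try: `collection.append(15)` → collection = [15]. No exception raised.
2. `except` is skipped.
3. `else` runs (try completed without exception): `collection.append(42)` → collection = [15, 42].
Result: [15, 42]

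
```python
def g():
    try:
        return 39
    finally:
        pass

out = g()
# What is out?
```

Step-by-step execution trace:
1. `g()` enters try: `return 39` sets pending return value 39.
2. Before returning, `finally: pass` runs (no effect).
3. g() returns 39 → out = 39.
Result: 39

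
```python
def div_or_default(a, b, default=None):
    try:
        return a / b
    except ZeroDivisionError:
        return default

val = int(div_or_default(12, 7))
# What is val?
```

Step-by-step execution trace:
1. `div_or_default(12, 7)` enters try: `return 12 / 7` → returns 1.7142857142857142. No exception raised.
2. `except ZeroDivisionError` is skipped.
3. `int(1.7142857142857142)` → 1 → val = 1.
Result: 1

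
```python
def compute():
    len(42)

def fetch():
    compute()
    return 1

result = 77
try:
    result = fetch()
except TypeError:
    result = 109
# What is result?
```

Step-by-step execution trace:
1. result starts at 77.
2. try: `fetch()` calls `compute()`.
3. `compute()` evaluates `len(42)`, which raises TypeError; it propagates through fetch (uncaught).
4. `return 1` in fetch is not reached; the assignment to result does not complete.
5. `except TypeError` matches → result = 109.
Result: 109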